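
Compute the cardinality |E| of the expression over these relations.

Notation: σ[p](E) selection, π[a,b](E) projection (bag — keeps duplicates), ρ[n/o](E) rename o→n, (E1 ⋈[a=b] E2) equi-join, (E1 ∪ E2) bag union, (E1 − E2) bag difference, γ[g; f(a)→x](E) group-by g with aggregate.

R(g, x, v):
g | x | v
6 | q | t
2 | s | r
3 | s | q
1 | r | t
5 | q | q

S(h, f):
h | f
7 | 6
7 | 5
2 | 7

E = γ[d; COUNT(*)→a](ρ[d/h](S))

Subexpression sizes:
  S → 3
  ρ[d/h](S) → 3
  γ[d; COUNT(*)→a](ρ[d/h](S)) → 2

|E| = 2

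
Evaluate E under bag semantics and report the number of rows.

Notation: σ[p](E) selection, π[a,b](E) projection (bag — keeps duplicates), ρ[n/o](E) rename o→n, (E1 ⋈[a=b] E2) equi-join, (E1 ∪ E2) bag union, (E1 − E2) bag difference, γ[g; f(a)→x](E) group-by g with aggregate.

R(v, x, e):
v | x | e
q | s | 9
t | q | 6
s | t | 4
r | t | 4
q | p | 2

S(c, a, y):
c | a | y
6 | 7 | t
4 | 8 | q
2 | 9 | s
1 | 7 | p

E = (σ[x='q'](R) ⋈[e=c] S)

Per-node cardinality:
  R → 5
  σ[x='q'](R) → 1
  S → 4
  (σ[x='q'](R) ⋈[e=c] S) → 1

|E| = 1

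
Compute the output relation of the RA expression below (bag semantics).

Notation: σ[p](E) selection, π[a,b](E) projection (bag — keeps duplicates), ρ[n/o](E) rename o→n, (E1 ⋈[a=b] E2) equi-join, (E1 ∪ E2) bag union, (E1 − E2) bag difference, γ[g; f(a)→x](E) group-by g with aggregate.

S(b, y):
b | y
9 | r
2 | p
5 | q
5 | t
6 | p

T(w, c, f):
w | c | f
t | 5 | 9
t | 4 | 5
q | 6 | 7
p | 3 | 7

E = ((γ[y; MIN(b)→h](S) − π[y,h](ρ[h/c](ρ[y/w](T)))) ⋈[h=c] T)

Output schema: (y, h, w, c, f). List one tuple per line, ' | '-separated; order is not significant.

Per-node cardinality:
  S → 5
  γ[y; MIN(b)→h](S) → 4
  T → 4
  ρ[y/w](T) → 4
  ρ[h/c](ρ[y/w](T)) → 4
  π[y,h](ρ[h/c](ρ[y/w](T))) → 4
  (γ[y; MIN(b)→h](S) − π[y,h](ρ[h/c](ρ[y/w](T)))) → 3
  T → 4
  ((γ[y; MIN(b)→h](S) − π[y,h](ρ[h/c](ρ[y/w](T)))) ⋈[h=c] T) → 1

== RESULT ==
y | h | w | c | f
q | 5 | t | 5 | 9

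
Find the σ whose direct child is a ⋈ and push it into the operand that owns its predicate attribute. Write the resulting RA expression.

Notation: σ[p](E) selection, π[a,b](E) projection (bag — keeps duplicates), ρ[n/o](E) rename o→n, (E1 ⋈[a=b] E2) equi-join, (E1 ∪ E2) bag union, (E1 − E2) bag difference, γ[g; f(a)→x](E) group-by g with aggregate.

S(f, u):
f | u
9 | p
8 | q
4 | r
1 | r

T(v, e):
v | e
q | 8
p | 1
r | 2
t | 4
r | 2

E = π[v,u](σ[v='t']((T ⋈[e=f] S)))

σ filters on v, owned by the left side.
E' = π[v,u]((σ[v='t'](T) ⋈[e=f] S))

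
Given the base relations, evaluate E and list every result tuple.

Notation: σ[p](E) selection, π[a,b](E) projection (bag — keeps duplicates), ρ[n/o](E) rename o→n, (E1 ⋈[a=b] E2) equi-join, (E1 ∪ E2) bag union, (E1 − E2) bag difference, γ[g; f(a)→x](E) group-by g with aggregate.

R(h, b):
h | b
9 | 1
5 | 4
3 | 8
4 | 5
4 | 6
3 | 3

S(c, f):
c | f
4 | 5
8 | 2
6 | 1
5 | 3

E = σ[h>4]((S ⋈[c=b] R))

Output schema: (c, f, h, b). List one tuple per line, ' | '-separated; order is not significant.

Stepwise |·|:
  S → 4
  R → 6
  (S ⋈[c=b] R) → 4
  σ[h>4]((S ⋈[c=b] R)) → 1

== RESULT ==
c | f | h | b
4 | 5 | 5 | 4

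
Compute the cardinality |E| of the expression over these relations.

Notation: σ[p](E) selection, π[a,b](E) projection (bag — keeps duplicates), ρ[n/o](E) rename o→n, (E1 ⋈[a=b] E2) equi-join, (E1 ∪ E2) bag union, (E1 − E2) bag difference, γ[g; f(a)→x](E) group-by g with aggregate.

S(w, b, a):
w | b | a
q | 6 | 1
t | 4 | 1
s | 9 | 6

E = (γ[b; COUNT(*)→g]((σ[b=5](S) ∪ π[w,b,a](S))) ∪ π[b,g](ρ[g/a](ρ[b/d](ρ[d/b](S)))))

Subexpression sizes:
  S → 3
  σ[b=5](S) → 0
  S → 3
  π[w,b,a](S) → 3
  (σ[b=5](S) ∪ π[w,b,a](S)) → 3
  γ[b; COUNT(*)→g]((σ[b=5](S) ∪ π[w,b,a](S))) → 3
  S → 3
  ρ[d/b](S) → 3
  ρ[b/d](ρ[d/b](S)) → 3
  ρ[g/a](ρ[b/d](ρ[d/b](S))) → 3
  π[b,g](ρ[g/a](ρ[b/d](ρ[d/b](S)))) → 3
  (γ[b; COUNT(*)→g]((σ[b=5](S) ∪ π[w,b,a](S))) ∪ π[b,g](ρ[g/a](ρ[b/d](ρ[d/b](S))))) → 6

|E| = 6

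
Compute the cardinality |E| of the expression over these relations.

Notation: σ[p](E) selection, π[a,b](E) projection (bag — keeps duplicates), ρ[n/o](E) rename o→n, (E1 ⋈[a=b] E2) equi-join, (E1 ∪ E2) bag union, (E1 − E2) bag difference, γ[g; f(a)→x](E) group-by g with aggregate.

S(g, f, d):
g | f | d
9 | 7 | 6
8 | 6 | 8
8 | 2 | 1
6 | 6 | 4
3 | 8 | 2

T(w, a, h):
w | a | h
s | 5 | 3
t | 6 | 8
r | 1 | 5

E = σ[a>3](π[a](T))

Per-node cardinality:
  T → 3
  π[a](T) → 3
  σ[a>3](π[a](T)) → 2

|E| = 2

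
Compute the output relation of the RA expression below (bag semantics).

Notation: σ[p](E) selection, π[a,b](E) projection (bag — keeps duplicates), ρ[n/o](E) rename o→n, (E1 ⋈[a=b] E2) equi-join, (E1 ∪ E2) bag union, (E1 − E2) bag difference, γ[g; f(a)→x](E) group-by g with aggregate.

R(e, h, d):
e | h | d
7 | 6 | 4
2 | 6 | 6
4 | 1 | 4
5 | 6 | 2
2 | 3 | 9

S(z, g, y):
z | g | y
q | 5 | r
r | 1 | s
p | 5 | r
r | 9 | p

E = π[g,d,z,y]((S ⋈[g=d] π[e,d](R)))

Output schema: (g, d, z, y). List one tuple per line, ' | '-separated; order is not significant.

Per-node cardinality:
  S → 4
  R → 5
  π[e,d](R) → 5
  (S ⋈[g=d] π[e,d](R)) → 1
  π[g,d,z,y]((S ⋈[g=d] π[e,d](R))) → 1

== RESULT ==
g | d | z | y
9 | 9 | r | p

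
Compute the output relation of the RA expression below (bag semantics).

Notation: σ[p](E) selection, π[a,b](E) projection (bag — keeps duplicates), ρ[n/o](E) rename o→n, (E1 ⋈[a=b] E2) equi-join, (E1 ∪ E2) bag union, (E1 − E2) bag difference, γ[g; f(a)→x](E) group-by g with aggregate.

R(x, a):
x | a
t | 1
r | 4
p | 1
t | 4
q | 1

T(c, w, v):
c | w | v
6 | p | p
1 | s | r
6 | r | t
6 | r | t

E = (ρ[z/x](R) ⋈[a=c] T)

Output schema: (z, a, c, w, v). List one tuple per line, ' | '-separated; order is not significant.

Stepwise |·|:
  R → 5
  ρ[z/x](R) → 5
  T → 4
  (ρ[z/x](R) ⋈[a=c] T) → 3

== RESULT ==
z | a | c | w | v
p | 1 | 1 | s | r
q | 1 | 1 | s | r
t | 1 | 1 | s | r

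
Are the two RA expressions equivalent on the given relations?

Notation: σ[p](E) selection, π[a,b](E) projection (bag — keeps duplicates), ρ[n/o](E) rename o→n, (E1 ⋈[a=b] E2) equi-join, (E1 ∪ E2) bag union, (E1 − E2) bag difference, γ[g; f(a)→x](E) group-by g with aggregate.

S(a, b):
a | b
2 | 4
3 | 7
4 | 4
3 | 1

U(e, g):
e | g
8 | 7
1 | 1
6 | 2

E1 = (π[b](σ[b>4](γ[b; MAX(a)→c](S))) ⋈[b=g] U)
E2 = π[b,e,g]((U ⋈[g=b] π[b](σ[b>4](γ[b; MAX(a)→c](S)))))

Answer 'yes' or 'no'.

E1 stepwise |·|:
  S → 4
  γ[b; MAX(a)→c](S) → 3
  σ[b>4](γ[b; MAX(a)→c](S)) → 1
  π[b](σ[b>4](γ[b; MAX(a)→c](S))) → 1
  U → 3
  (π[b](σ[b>4](γ[b; MAX(a)→c](S))) ⋈[b=g] U) → 1
E2 stepwise |·|:
  U → 3
  S → 4
  γ[b; MAX(a)→c](S) → 3
  σ[b>4](γ[b; MAX(a)→c](S)) → 1
  π[b](σ[b>4](γ[b; MAX(a)→c](S))) → 1
  (U ⋈[g=b] π[b](σ[b>4](γ[b; MAX(a)→c](S)))) → 1
  π[b,e,g]((U ⋈[g=b] π[b](σ[b>4](γ[b; MAX(a)→c](S))))) → 1

E1 and E2 produce the same multiset:
b | e | g
7 | 8 | 7

yes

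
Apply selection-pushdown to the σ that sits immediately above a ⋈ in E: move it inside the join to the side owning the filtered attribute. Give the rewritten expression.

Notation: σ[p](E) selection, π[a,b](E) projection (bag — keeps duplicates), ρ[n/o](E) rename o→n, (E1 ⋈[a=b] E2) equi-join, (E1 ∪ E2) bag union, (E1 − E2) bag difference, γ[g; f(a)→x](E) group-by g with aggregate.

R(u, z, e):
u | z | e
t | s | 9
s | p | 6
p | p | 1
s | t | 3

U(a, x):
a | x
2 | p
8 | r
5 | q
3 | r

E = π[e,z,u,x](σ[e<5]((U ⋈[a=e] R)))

σ filters on e, owned by the right side.
E' = π[e,z,u,x]((U ⋈[a=e] σ[e<5](R)))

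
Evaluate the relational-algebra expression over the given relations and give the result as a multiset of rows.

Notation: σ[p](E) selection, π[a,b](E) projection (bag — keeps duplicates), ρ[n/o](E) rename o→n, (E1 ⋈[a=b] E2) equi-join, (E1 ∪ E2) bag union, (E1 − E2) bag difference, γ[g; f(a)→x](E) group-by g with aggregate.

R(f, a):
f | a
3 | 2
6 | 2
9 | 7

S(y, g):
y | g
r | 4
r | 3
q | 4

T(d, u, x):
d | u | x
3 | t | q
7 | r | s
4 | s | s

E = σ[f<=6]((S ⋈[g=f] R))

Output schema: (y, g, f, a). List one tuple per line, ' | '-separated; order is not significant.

Row counts bottom-up:
  S → 3
  R → 3
  (S ⋈[g=f] R) → 1
  σ[f<=6]((S ⋈[g=f] R)) → 1

== RESULT ==
y | g | f | a
r | 3 | 3 | 2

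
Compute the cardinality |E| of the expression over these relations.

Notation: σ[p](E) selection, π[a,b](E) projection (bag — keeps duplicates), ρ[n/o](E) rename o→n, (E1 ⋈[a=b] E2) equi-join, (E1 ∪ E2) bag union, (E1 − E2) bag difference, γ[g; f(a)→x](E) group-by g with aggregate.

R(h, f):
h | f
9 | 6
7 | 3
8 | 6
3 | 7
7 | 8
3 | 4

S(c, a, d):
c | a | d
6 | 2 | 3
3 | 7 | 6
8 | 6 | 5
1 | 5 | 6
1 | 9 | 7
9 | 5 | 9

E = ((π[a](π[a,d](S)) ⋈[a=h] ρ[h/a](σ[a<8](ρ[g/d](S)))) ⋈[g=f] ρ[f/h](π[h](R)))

Stepwise |·|:
  S → 6
  π[a,d](S) → 6
  π[a](π[a,d](S)) → 6
  S → 6
  ρ[g/d](S) → 6
  σ[a<8](ρ[g/d](S)) → 5
  ρ[h/a](σ[a<8](ρ[g/d](S))) → 5
  (π[a](π[a,d](S)) ⋈[a=h] ρ[h/a](σ[a<8](ρ[g/d](S)))) → 7
  R → 6
  π[h](R) → 6
  ρ[f/h](π[h](R)) → 6
  ((π[a](π[a,d](S)) ⋈[a=h] ρ[h/a](σ[a<8](ρ[g/d](S)))) ⋈[g=f] ρ[f/h](π[h](R))) → 4

|E| = 4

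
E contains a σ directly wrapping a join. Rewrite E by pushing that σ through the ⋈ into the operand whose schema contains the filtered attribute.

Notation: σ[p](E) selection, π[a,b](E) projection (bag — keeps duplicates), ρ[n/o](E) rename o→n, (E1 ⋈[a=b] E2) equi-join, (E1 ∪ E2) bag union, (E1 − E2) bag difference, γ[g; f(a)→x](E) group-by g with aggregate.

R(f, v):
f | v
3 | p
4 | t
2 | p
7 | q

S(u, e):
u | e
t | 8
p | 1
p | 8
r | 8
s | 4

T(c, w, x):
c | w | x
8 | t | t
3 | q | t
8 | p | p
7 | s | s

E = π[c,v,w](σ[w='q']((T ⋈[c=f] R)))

σ filters on w, owned by the left side.
E' = π[c,v,w]((σ[w='q'](T) ⋈[c=f] R))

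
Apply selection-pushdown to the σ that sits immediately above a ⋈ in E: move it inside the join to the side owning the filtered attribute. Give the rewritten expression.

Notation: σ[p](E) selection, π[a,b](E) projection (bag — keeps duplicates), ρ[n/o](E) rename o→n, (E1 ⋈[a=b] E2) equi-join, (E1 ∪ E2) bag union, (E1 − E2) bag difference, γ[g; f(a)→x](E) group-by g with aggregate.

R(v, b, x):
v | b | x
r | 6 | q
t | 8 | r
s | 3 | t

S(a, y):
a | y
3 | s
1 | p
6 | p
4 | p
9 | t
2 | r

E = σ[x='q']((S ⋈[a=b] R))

σ filters on x, owned by the right side.
E' = (S ⋈[a=b] σ[x='q'](R))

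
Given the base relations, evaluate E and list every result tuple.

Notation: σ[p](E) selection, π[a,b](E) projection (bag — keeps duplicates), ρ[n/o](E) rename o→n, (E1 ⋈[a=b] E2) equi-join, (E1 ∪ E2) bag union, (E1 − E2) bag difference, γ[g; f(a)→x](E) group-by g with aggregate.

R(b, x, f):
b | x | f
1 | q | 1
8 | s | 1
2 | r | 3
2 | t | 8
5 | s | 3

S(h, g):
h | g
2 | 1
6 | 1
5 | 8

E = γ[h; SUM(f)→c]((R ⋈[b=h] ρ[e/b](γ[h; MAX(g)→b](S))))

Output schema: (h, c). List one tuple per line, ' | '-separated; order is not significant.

Subexpression sizes:
  R → 5
  S → 3
  γ[h; MAX(g)→b](S) → 3
  ρ[e/b](γ[h; MAX(g)→b](S)) → 3
  (R ⋈[b=h] ρ[e/b](γ[h; MAX(g)→b](S))) → 3
  γ[h; SUM(f)→c]((R ⋈[b=h] ρ[e/b](γ[h; MAX(g)→b](S)))) → 2

== RESULT ==
h | c
2 | 11
5 | 3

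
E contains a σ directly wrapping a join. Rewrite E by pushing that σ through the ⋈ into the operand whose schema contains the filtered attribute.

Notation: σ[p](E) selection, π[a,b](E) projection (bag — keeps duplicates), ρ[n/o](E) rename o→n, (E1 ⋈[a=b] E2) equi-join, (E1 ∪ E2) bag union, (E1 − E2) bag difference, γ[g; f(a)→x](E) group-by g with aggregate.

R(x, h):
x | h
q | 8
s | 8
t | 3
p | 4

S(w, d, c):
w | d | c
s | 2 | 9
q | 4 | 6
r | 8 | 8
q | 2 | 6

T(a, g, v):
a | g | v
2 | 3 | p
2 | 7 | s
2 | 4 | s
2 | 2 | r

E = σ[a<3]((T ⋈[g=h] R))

σ filters on a, owned by the left side.
E' = (σ[a<3](T) ⋈[g=h] R)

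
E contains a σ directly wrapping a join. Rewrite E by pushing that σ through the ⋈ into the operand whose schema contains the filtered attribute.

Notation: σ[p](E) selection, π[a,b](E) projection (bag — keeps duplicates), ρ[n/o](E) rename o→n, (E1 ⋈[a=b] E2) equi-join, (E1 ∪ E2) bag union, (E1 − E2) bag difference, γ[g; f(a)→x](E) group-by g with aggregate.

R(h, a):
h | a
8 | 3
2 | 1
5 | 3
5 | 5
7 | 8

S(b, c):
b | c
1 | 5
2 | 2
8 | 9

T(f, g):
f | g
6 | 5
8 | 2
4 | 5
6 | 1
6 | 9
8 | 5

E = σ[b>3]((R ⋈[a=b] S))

σ filters on b, owned by the right side.
E' = (R ⋈[a=b] σ[b>3](S))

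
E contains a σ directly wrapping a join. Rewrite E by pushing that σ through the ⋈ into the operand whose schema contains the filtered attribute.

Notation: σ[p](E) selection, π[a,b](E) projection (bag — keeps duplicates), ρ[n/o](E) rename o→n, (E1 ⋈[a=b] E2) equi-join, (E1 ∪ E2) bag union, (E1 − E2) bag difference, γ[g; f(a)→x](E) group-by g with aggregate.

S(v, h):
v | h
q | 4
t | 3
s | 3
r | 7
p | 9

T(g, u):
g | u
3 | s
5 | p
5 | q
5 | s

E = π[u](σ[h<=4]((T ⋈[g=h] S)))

σ filters on h, owned by the right side.
E' = π[u]((T ⋈[g=h] σ[h<=4](S)))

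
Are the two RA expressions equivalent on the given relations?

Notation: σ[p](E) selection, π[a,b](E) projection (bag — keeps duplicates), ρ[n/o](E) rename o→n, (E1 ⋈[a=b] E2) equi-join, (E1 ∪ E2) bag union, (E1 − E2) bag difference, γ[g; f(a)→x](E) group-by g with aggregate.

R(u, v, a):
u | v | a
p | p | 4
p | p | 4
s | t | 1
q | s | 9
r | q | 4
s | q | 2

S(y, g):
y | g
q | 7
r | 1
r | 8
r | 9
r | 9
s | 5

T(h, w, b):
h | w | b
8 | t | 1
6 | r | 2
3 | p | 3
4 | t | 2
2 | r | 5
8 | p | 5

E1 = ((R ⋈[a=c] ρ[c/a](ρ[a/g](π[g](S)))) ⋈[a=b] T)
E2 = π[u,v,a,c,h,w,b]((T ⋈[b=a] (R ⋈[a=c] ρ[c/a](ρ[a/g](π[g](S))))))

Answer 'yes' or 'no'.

E1 subexpression sizes:
  R → 6
  S → 6
  π[g](S) → 6
  ρ[a/g](π[g](S)) → 6
  ρ[c/a](ρ[a/g](π[g](S))) → 6
  (R ⋈[a=c] ρ[c/a](ρ[a/g](π[g](S)))) → 3
  T → 6
  ((R ⋈[a=c] ρ[c/a](ρ[a/g](π[g](S)))) ⋈[a=b] T) → 1
E2 subexpression sizes:
  T → 6
  R → 6
  S → 6
  π[g](S) → 6
  ρ[a/g](π[g](S)) → 6
  ρ[c/a](ρ[a/g](π[g](S))) → 6
  (R ⋈[a=c] ρ[c/a](ρ[a/g](π[g](S)))) → 3
  (T ⋈[b=a] (R ⋈[a=c] ρ[c/a](ρ[a/g](π[g](S))))) → 1
  π[u,v,a,c,h,w,b]((T ⋈[b=a] (R ⋈[a=c] ρ[c/a](ρ[a/g](π[g](S)))))) → 1

E1 and E2 produce the same multiset:
u | v | a | c | h | w | b
s | t | 1 | 1 | 8 | t | 1

yes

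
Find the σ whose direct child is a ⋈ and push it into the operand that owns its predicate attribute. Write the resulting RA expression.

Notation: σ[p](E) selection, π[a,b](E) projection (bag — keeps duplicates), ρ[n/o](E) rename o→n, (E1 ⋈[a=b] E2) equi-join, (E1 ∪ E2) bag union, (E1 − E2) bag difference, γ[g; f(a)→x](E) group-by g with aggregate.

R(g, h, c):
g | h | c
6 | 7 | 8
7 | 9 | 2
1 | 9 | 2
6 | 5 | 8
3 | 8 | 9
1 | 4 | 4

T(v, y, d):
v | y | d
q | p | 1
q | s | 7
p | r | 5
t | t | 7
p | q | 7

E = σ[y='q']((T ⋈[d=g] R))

σ filters on y, owned by the left side.
E' = (σ[y='q'](T) ⋈[d=g] R)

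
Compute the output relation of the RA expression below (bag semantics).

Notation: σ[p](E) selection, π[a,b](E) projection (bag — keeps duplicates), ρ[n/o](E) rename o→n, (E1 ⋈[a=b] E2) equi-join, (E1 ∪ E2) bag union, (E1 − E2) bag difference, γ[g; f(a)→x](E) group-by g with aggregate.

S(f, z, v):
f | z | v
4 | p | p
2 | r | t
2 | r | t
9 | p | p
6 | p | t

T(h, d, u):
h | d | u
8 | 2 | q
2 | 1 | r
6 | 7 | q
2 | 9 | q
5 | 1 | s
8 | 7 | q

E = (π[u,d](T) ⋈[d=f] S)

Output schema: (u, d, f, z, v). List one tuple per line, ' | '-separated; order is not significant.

Row counts bottom-up:
  T → 6
  π[u,d](T) → 6
  S → 5
  (π[u,d](T) ⋈[d=f] S) → 3

== RESULT ==
u | d | f | z | v
q | 2 | 2 | r | t
q | 2 | 2 | r | t
q | 9 | 9 | p | p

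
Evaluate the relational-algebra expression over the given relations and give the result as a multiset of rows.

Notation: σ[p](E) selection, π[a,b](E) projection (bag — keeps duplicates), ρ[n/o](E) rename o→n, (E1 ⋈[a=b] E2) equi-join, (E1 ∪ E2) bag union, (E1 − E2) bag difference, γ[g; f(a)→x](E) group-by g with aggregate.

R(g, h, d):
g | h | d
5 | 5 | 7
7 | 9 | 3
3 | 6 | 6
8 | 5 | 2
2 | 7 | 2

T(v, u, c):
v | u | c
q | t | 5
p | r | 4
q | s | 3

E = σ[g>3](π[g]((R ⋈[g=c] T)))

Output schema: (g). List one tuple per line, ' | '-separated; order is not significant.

Stepwise |·|:
  R → 5
  T → 3
  (R ⋈[g=c] T) → 2
  π[g]((R ⋈[g=c] T)) → 2
  σ[g>3](π[g]((R ⋈[g=c] T))) → 1

== RESULT ==
g
5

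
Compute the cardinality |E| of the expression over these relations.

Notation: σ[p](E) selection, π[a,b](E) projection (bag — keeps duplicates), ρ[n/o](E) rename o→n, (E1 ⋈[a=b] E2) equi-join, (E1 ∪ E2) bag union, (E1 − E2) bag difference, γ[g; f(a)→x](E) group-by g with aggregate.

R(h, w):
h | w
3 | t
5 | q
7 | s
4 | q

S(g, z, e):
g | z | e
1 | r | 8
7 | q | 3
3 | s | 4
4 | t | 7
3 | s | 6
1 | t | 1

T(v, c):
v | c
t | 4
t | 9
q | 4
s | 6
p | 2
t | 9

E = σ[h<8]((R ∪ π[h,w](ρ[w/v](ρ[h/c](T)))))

Row counts bottom-up:
  R → 4
  T → 6
  ρ[h/c](T) → 6
  ρ[w/v](ρ[h/c](T)) → 6
  π[h,w](ρ[w/v](ρ[h/c](T))) → 6
  (R ∪ π[h,w](ρ[w/v](ρ[h/c](T)))) → 10
  σ[h<8]((R ∪ π[h,w](ρ[w/v](ρ[h/c](T))))) → 8

|E| = 8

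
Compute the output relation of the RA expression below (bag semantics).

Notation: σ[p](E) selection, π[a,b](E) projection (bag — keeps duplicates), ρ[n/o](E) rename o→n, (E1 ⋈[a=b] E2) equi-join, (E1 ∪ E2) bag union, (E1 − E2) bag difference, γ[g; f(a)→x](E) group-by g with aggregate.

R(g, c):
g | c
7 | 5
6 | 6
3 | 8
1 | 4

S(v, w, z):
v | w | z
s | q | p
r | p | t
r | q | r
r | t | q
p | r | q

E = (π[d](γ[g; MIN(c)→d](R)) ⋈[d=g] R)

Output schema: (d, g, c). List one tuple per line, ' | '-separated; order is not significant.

Per-node cardinality:
  R → 4
  γ[g; MIN(c)→d](R) → 4
  π[d](γ[g; MIN(c)→d](R)) → 4
  R → 4
  (π[d](γ[g; MIN(c)→d](R)) ⋈[d=g] R) → 1

== RESULT ==
d | g | c
6 | 6 | 6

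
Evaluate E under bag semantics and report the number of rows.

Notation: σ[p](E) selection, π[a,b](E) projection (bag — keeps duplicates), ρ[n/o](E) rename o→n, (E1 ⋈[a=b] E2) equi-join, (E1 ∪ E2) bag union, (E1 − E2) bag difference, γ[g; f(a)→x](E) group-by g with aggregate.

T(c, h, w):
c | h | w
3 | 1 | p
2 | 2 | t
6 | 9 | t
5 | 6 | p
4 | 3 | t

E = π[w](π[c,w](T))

Row counts bottom-up:
  T → 5
  π[c,w](T) → 5
  π[w](π[c,w](T)) → 5

|E| = 5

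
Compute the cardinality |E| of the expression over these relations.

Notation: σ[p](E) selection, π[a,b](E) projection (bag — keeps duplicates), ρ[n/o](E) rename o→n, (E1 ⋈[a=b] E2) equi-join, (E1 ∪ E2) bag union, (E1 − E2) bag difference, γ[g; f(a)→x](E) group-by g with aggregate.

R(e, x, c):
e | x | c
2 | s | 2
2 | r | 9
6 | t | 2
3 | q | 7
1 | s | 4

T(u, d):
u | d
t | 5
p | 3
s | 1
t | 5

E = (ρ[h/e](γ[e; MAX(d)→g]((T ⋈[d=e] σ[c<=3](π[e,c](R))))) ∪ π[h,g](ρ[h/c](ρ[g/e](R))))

Subexpression sizes:
  T → 4
  R → 5
  π[e,c](R) → 5
  σ[c<=3](π[e,c](R)) → 2
  (T ⋈[d=e] σ[c<=3](π[e,c](R))) → 0
  γ[e; MAX(d)→g]((T ⋈[d=e] σ[c<=3](π[e,c](R)))) → 0
  ρ[h/e](γ[e; MAX(d)→g]((T ⋈[d=e] σ[c<=3](π[e,c](R))))) → 0
  R → 5
  ρ[g/e](R) → 5
  ρ[h/c](ρ[g/e](R)) → 5
  π[h,g](ρ[h/c](ρ[g/e](R))) → 5
  (ρ[h/e](γ[e; MAX(d)→g]((T ⋈[d=e] σ[c<=3](π[e,c](R))))) ∪ π[h,g](ρ[h/c](ρ[g/e](R)))) → 5

|E| = 5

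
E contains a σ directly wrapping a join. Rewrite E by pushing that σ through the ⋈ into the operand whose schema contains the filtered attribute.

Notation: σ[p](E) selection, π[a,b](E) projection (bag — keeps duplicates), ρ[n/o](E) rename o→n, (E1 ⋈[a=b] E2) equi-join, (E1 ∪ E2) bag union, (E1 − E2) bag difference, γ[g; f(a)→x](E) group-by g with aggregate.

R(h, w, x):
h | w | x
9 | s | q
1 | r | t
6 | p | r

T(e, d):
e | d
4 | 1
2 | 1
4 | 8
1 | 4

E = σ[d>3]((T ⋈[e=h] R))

σ filters on d, owned by the left side.
E' = (σ[d>3](T) ⋈[e=h] R)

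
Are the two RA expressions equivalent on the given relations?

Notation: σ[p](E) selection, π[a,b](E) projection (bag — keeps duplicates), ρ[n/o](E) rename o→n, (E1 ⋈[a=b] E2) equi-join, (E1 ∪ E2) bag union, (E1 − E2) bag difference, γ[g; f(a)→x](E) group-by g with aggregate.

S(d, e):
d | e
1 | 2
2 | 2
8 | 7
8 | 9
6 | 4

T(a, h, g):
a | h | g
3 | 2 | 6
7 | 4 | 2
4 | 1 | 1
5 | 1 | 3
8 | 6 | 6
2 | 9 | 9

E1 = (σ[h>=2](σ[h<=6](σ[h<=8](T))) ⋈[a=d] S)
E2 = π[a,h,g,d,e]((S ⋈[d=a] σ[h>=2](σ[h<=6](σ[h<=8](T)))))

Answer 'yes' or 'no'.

E1 per-node cardinality:
  T → 6
  σ[h<=8](T) → 5
  σ[h<=6](σ[h<=8](T)) → 5
  σ[h>=2](σ[h<=6](σ[h<=8](T))) → 3
  S → 5
  (σ[h>=2](σ[h<=6](σ[h<=8](T))) ⋈[a=d] S) → 2
E2 per-node cardinality:
  S → 5
  T → 6
  σ[h<=8](T) → 5
  σ[h<=6](σ[h<=8](T)) → 5
  σ[h>=2](σ[h<=6](σ[h<=8](T))) → 3
  (S ⋈[d=a] σ[h>=2](σ[h<=6](σ[h<=8](T)))) → 2
  π[a,h,g,d,e]((S ⋈[d=a] σ[h>=2](σ[h<=6](σ[h<=8](T))))) → 2

E1 and E2 produce the same multiset:
a | h | g | d | e
8 | 6 | 6 | 8 | 7
8 | 6 | 6 | 8 | 9

yes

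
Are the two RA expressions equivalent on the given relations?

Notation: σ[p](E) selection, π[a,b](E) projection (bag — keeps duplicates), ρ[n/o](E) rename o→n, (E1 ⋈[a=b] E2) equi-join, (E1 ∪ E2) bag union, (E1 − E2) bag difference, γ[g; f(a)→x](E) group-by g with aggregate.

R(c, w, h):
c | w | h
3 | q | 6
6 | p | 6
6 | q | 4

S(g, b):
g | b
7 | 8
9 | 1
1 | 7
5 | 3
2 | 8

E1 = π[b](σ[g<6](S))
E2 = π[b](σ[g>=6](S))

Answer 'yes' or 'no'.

E1 per-node cardinality:
  S → 5
  σ[g<6](S) → 3
  π[b](σ[g<6](S)) → 3
E2 per-node cardinality:
  S → 5
  σ[g>=6](S) → 2
  π[b](σ[g>=6](S)) → 2

E1 result:
b
3
7
8
E2 result:
b
1
8
Witness: (1,) appears 0× in E1 but 1× in E2.

no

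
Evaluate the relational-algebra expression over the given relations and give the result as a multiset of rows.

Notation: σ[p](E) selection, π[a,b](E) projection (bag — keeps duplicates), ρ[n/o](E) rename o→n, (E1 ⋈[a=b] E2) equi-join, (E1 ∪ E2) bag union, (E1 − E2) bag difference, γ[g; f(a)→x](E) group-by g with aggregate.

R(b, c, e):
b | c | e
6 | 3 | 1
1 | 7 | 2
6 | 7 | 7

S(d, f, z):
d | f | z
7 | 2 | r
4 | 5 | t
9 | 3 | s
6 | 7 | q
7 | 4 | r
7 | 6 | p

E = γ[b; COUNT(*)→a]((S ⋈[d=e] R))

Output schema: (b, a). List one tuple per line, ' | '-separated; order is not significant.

Stepwise |·|:
  S → 6
  R → 3
  (S ⋈[d=e] R) → 3
  γ[b; COUNT(*)→a]((S ⋈[d=e] R)) → 1

== RESULT ==
b | a
6 | 3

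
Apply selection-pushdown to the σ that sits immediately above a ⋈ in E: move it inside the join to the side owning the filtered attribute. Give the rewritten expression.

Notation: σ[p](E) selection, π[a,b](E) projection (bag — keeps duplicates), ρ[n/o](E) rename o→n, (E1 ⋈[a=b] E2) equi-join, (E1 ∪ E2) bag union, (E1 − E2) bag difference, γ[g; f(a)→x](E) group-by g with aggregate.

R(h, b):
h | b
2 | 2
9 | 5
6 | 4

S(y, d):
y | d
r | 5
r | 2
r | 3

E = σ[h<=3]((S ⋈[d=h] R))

σ filters on h, owned by the right side.
E' = (S ⋈[d=h] σ[h<=3](R))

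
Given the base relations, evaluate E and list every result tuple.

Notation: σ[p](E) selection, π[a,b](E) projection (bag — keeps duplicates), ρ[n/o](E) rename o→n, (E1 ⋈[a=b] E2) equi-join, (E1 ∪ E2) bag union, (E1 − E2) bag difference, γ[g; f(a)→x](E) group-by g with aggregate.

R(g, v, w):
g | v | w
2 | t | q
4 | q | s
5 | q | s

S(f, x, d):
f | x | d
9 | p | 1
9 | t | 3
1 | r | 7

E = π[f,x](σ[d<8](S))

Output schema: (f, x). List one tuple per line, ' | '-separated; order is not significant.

Per-node cardinality:
  S → 3
  σ[d<8](S) → 3
  π[f,x](σ[d<8](S)) → 3

== RESULT ==
f | x
1 | r
9 | p
9 | t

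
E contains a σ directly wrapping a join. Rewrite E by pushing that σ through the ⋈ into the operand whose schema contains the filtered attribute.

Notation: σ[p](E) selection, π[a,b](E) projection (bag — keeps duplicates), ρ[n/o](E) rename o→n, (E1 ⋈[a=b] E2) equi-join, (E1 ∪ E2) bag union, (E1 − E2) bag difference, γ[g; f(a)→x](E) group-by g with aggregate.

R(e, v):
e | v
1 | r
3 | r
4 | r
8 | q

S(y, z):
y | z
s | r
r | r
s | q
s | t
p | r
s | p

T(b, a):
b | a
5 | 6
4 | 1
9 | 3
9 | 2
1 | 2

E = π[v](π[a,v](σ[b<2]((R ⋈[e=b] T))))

σ filters on b, owned by the right side.
E' = π[v](π[a,v]((R ⋈[e=b] σ[b<2](T))))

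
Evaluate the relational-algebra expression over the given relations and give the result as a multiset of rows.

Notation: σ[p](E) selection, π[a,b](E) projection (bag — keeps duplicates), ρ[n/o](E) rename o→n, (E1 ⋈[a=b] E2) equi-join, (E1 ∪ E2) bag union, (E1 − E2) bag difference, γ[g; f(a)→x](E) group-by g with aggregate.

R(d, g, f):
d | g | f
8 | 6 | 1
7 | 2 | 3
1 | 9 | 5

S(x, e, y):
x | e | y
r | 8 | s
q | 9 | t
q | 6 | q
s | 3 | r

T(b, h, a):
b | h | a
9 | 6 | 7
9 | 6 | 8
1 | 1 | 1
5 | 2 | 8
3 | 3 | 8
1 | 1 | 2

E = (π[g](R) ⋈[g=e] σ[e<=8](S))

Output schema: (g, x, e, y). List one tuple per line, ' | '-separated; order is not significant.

Subexpression sizes:
  R → 3
  π[g](R) → 3
  S → 4
  σ[e<=8](S) → 3
  (π[g](R) ⋈[g=e] σ[e<=8](S)) → 1

== RESULT ==
g | x | e | y
6 | q | 6 | q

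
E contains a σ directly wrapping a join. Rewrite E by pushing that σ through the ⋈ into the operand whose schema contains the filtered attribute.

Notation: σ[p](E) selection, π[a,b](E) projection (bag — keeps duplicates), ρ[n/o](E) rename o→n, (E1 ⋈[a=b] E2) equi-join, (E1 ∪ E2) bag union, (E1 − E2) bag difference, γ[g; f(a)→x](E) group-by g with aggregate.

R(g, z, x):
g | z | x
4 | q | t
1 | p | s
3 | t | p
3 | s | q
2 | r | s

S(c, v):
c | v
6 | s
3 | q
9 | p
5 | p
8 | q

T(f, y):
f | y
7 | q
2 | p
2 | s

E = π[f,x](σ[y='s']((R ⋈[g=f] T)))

σ filters on y, owned by the right side.
E' = π[f,x]((R ⋈[g=f] σ[y='s'](T)))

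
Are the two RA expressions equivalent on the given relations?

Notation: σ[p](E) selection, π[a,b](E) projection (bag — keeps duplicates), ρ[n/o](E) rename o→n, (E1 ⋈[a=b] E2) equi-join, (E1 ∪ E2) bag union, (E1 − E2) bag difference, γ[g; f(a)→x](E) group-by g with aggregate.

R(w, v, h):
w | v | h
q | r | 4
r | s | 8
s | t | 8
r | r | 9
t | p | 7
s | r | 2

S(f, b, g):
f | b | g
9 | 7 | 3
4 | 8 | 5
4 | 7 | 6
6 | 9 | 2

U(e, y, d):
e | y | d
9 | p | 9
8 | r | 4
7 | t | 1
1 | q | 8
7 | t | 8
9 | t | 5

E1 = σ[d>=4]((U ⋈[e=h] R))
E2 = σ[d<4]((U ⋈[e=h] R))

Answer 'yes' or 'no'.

E1 subexpression sizes:
  U → 6
  R → 6
  (U ⋈[e=h] R) → 6
  σ[d>=4]((U ⋈[e=h] R)) → 5
E2 subexpression sizes:
  U → 6
  R → 6
  (U ⋈[e=h] R) → 6
  σ[d<4]((U ⋈[e=h] R)) → 1

E1 result:
e | y | d | w | v | h
7 | t | 8 | t | p | 7
8 | r | 4 | r | s | 8
8 | r | 4 | s | t | 8
9 | p | 9 | r | r | 9
9 | t | 5 | r | r | 9
E2 result:
e | y | d | w | v | h
7 | t | 1 | t | p | 7
Witness: (8, 'r', 4, 'r', 's', 8) appears 1× in E1 but 0× in E2.

no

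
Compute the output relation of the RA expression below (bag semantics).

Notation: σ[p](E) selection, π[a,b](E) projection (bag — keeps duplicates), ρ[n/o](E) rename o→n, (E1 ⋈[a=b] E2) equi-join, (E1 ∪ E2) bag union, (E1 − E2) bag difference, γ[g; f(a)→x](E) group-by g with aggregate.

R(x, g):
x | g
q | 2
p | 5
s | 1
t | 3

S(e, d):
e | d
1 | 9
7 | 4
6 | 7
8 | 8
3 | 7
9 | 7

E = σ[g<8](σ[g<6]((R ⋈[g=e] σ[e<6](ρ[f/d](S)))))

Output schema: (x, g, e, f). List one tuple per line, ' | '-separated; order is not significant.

Row counts bottom-up:
  R → 4
  S → 6
  ρ[f/d](S) → 6
  σ[e<6](ρ[f/d](S)) → 2
  (R ⋈[g=e] σ[e<6](ρ[f/d](S))) → 2
  σ[g<6]((R ⋈[g=e] σ[e<6](ρ[f/d](S)))) → 2
  σ[g<8](σ[g<6]((R ⋈[g=e] σ[e<6](ρ[f/d](S))))) → 2

== RESULT ==
x | g | e | f
s | 1 | 1 | 9
t | 3 | 3 | 7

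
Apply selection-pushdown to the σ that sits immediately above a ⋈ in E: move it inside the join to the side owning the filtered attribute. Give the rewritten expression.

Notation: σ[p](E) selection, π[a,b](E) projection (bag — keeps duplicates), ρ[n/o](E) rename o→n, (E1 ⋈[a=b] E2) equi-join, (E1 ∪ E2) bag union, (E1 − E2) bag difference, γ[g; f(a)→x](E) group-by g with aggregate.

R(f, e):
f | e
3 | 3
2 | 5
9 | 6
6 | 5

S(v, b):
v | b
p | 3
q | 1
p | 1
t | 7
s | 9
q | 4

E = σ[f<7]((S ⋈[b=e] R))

σ filters on f, owned by the right side.
E' = (S ⋈[b=e] σ[f<7](R))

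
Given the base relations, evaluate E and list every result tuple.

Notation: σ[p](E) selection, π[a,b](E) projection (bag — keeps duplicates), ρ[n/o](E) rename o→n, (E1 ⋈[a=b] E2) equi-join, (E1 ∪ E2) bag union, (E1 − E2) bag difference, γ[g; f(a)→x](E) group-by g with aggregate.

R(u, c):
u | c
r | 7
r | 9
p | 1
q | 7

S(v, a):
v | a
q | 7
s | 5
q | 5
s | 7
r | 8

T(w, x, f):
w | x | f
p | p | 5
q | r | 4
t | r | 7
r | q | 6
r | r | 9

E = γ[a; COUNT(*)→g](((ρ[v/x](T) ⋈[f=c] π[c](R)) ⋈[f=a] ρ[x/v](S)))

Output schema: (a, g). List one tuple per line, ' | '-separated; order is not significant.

Stepwise |·|:
  T → 5
  ρ[v/x](T) → 5
  R → 4
  π[c](R) → 4
  (ρ[v/x](T) ⋈[f=c] π[c](R)) → 3
  S → 5
  ρ[x/v](S) → 5
  ((ρ[v/x](T) ⋈[f=c] π[c](R)) ⋈[f=a] ρ[x/v](S)) → 4
  γ[a; COUNT(*)→g](((ρ[v/x](T) ⋈[f=c] π[c](R)) ⋈[f=a] ρ[x/v](S))) → 1

== RESULT ==
a | g
7 | 4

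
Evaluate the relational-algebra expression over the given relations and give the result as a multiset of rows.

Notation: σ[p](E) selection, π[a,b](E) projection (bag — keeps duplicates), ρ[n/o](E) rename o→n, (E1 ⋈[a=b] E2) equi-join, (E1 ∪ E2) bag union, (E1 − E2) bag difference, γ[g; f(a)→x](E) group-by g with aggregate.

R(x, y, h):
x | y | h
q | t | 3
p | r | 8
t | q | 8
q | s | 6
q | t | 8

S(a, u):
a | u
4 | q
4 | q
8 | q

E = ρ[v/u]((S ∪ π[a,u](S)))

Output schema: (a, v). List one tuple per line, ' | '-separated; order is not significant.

Per-node cardinality:
  S → 3
  S → 3
  π[a,u](S) → 3
  (S ∪ π[a,u](S)) → 6
  ρ[v/u]((S ∪ π[a,u](S))) → 6

== RESULT ==
a | v
4 | q
4 | q
4 | q
4 | q
8 | q
8 | q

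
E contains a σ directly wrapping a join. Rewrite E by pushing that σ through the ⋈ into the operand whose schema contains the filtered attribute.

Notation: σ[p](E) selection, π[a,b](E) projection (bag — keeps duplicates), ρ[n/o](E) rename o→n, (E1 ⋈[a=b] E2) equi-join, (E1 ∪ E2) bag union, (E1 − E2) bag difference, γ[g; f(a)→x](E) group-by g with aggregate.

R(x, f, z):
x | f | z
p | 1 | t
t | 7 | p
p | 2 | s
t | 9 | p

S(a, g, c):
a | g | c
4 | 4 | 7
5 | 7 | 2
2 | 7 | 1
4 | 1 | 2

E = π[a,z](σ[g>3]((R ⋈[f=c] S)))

σ filters on g, owned by the right side.
E' = π[a,z]((R ⋈[f=c] σ[g>3](S)))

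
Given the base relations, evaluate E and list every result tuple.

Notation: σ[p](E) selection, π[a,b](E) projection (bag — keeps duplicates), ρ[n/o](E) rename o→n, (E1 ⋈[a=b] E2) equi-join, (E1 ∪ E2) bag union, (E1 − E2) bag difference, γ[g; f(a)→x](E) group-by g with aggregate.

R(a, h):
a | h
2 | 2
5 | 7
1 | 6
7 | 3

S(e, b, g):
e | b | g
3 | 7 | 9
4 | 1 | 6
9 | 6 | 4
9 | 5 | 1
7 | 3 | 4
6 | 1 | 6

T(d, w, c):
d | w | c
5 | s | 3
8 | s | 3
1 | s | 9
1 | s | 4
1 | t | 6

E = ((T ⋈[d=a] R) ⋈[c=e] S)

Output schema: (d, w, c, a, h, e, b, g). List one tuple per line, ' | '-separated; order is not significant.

Stepwise |·|:
  T → 5
  R → 4
  (T ⋈[d=a] R) → 4
  S → 6
  ((T ⋈[d=a] R) ⋈[c=e] S) → 5

== RESULT ==
d | w | c | a | h | e | b | g
1 | s | 4 | 1 | 6 | 4 | 1 | 6
1 | s | 9 | 1 | 6 | 9 | 5 | 1
1 | s | 9 | 1 | 6 | 9 | 6 | 4
1 | t | 6 | 1 | 6 | 6 | 1 | 6
5 | s | 3 | 5 | 7 | 3 | 7 | 9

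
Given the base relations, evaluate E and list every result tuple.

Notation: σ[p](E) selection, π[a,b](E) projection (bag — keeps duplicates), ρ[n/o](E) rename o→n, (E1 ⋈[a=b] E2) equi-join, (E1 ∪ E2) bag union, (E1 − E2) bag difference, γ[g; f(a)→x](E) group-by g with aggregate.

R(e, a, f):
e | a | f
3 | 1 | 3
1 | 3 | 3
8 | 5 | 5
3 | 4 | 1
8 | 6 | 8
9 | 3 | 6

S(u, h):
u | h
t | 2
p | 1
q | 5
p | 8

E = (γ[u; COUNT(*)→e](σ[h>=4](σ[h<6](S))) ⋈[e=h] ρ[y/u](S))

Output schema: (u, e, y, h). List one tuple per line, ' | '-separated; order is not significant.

Subexpression sizes:
  S → 4
  σ[h<6](S) → 3
  σ[h>=4](σ[h<6](S)) → 1
  γ[u; COUNT(*)→e](σ[h>=4](σ[h<6](S))) → 1
  S → 4
  ρ[y/u](S) → 4
  (γ[u; COUNT(*)→e](σ[h>=4](σ[h<6](S))) ⋈[e=h] ρ[y/u](S)) → 1

== RESULT ==
u | e | y | h
q | 1 | p | 1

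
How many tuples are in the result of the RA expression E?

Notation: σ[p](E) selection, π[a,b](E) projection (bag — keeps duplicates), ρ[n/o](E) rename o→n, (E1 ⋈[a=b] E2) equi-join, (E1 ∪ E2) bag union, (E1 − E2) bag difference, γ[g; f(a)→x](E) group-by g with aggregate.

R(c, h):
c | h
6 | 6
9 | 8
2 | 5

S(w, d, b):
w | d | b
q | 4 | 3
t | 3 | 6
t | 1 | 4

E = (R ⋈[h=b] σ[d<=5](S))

Stepwise |·|:
  R → 3
  S → 3
  σ[d<=5](S) → 3
  (R ⋈[h=b] σ[d<=5](S)) → 1

|E| = 1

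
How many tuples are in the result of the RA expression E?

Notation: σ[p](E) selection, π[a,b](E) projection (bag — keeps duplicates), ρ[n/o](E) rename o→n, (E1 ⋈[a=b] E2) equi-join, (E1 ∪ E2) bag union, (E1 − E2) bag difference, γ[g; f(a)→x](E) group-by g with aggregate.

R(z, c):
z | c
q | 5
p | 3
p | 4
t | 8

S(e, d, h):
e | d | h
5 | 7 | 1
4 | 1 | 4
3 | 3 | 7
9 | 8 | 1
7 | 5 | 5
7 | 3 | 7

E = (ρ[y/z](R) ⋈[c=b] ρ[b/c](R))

Stepwise |·|:
  R → 4
  ρ[y/z](R) → 4
  R → 4
  ρ[b/c](R) → 4
  (ρ[y/z](R) ⋈[c=b] ρ[b/c](R)) → 4

|E| = 4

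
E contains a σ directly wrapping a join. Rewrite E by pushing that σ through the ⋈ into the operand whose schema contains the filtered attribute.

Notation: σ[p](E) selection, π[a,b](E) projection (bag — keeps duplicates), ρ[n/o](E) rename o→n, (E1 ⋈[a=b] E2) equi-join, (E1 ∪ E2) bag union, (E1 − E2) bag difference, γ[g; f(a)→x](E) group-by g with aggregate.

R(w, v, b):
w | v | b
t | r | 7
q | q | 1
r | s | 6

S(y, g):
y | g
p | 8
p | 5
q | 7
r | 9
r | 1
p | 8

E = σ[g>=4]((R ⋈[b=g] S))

σ filters on g, owned by the right side.
E' = (R ⋈[b=g] σ[g>=4](S))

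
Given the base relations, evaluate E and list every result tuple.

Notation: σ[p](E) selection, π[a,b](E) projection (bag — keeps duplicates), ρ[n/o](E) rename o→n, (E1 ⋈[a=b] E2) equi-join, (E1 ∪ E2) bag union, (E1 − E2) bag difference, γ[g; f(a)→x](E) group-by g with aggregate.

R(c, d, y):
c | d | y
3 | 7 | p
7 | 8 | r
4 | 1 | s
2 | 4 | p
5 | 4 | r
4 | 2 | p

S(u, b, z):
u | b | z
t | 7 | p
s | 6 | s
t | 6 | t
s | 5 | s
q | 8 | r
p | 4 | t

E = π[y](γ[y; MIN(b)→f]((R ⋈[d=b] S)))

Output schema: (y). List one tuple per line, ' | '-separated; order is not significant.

Subexpression sizes:
  R → 6
  S → 6
  (R ⋈[d=b] S) → 4
  γ[y; MIN(b)→f]((R ⋈[d=b] S)) → 2
  π[y](γ[y; MIN(b)→f]((R ⋈[d=b] S))) → 2

== RESULT ==
y
p
r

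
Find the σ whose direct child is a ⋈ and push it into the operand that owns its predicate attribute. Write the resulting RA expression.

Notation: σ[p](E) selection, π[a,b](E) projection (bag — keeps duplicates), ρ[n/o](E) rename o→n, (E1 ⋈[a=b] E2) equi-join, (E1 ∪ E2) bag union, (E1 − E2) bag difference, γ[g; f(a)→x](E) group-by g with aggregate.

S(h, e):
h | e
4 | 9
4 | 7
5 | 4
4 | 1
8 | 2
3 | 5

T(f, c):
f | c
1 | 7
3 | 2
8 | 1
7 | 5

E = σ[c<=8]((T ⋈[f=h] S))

σ filters on c, owned by the left side.
E' = (σ[c<=8](T) ⋈[f=h] S)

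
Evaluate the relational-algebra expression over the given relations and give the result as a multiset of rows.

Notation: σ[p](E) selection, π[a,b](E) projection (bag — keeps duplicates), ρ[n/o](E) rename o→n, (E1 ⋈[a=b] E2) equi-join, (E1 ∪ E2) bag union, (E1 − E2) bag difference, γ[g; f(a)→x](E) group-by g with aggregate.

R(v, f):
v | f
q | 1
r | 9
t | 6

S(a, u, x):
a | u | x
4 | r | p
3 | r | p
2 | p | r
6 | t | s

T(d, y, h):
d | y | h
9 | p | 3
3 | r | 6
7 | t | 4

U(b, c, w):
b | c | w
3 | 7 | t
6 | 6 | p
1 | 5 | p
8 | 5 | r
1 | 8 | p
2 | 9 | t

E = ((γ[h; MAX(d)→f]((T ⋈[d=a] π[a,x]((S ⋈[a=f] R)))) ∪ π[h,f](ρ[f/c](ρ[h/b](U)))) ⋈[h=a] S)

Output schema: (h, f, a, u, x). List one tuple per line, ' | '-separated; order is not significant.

Row counts bottom-up:
  T → 3
  S → 4
  R → 3
  (S ⋈[a=f] R) → 1
  π[a,x]((S ⋈[a=f] R)) → 1
  (T ⋈[d=a] π[a,x]((S ⋈[a=f] R))) → 0
  γ[h; MAX(d)→f]((T ⋈[d=a] π[a,x]((S ⋈[a=f] R)))) → 0
  U → 6
  ρ[h/b](U) → 6
  ρ[f/c](ρ[h/b](U)) → 6
  π[h,f](ρ[f/c](ρ[h/b](U))) → 6
  (γ[h; MAX(d)→f]((T ⋈[d=a] π[a,x]((S ⋈[a=f] R)))) ∪ π[h,f](ρ[f/c](ρ[h/b](U)))) → 6
  S → 4
  ((γ[h; MAX(d)→f]((T ⋈[d=a] π[a,x]((S ⋈[a=f] R)))) ∪ π[h,f](ρ[f/c](ρ[h/b](U)))) ⋈[h=a] S) → 3

== RESULT ==
h | f | a | u | x
2 | 9 | 2 | p | r
3 | 7 | 3 | r | p
6 | 6 | 6 | t | s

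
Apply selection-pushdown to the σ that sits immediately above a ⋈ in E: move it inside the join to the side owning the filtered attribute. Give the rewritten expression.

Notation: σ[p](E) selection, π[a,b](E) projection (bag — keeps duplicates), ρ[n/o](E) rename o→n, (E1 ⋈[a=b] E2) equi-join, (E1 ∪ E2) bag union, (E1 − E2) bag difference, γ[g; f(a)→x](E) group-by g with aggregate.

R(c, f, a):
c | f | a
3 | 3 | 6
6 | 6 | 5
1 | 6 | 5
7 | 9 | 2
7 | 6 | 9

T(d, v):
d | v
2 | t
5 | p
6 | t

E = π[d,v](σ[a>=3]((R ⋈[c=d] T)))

σ filters on a, owned by the left side.
E' = π[d,v]((σ[a>=3](R) ⋈[c=d] T))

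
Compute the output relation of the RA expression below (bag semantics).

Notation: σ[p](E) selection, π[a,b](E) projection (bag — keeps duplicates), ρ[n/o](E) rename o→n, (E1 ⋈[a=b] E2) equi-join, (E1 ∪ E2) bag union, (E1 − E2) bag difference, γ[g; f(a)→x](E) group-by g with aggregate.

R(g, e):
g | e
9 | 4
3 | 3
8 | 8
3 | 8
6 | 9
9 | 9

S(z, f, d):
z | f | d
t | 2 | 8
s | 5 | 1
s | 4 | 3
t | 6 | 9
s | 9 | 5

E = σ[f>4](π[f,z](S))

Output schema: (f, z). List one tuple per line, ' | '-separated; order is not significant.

Row counts bottom-up:
  S → 5
  π[f,z](S) → 5
  σ[f>4](π[f,z](S)) → 3

== RESULT ==
f | z
5 | s
6 | t
9 | s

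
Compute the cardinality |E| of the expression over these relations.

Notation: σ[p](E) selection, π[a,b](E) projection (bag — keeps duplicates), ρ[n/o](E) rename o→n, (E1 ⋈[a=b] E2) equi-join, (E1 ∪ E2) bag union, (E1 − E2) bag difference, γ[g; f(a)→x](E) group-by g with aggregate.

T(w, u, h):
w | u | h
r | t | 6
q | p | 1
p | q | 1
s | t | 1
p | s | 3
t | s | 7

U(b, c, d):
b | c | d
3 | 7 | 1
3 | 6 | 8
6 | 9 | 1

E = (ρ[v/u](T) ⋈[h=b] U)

Subexpression sizes:
  T → 6
  ρ[v/u](T) → 6
  U → 3
  (ρ[v/u](T) ⋈[h=b] U) → 3

|E| = 3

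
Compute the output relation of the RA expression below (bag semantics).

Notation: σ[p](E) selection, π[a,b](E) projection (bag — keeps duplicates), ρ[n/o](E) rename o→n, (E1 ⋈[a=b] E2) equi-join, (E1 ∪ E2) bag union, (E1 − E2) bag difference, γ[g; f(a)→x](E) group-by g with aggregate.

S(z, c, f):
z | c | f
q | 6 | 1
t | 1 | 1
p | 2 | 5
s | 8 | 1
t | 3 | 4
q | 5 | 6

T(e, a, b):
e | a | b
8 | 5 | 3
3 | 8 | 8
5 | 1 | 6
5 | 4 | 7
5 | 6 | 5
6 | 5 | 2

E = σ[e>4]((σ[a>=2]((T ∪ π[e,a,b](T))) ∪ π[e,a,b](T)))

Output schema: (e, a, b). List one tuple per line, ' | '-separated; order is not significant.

Subexpression sizes:
  T → 6
  T → 6
  π[e,a,b](T) → 6
  (T ∪ π[e,a,b](T)) → 12
  σ[a>=2]((T ∪ π[e,a,b](T))) → 10
  T → 6
  π[e,a,b](T) → 6
  (σ[a>=2]((T ∪ π[e,a,b](T))) ∪ π[e,a,b](T)) → 16
  σ[e>4]((σ[a>=2]((T ∪ π[e,a,b](T))) ∪ π[e,a,b](T))) → 13

== RESULT ==
e | a | b
5 | 1 | 6
5 | 4 | 7
5 | 4 | 7
5 | 4 | 7
5 | 6 | 5
5 | 6 | 5
5 | 6 | 5
6 | 5 | 2
6 | 5 | 2
6 | 5 | 2
8 | 5 | 3
8 | 5 | 3
8 | 5 | 3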